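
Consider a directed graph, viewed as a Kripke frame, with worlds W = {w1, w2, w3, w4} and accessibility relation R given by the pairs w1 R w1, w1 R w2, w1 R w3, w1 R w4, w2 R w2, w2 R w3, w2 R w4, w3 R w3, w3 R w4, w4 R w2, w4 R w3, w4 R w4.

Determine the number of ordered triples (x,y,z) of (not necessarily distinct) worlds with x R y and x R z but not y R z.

6

Enumerating: (w1,w2,w1), (w1,w3,w1), (w1,w3,w2), (w1,w4,w1), (w2,w3,w2), (w4,w3,w2).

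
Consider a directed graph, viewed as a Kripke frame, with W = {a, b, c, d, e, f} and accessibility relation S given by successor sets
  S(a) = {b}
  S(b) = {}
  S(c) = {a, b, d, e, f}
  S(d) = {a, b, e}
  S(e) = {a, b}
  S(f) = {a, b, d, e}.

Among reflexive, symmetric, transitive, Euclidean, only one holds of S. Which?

transitive

Reflexive: no — a is not related to itself.
Symmetric: no — a S b but not b S a.
Transitive: yes — every two-step S-path is closed by a direct edge.
Euclidean: no — c S a and c S d, but not a S d.
Only transitive holds.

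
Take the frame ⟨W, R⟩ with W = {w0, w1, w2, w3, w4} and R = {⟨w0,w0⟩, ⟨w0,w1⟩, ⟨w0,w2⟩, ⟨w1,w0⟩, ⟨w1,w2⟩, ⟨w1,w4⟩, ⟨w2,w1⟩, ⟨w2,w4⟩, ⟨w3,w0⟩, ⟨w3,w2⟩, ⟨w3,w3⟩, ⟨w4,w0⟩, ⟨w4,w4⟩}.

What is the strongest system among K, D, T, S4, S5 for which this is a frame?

Serial (axiom D): yes — every world has a successor (e.g. w0 R w0).
Reflexive (axiom T): no — w1 is not related to itself.
Transitive (axiom 4): no — w0 R w1 and w1 R w4, but not w0 R w4.
Euclidean (axiom 5): no — w1 R w0 and w1 R w4, but not w0 R w4.
So F validates K, D; T would additionally require R to be reflexive. The strongest is D.

D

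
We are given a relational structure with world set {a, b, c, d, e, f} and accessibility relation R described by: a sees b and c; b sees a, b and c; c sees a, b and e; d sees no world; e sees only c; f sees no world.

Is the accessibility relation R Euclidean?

No

Euclidean: no — c R a and c R e, but not a R e.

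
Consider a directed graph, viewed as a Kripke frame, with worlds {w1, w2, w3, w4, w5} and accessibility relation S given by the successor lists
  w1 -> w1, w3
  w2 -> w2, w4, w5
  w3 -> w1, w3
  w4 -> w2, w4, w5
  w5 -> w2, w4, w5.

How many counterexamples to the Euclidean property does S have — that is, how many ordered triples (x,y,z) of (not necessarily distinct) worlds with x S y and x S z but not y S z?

0

S is Euclidean; there are no such tuples.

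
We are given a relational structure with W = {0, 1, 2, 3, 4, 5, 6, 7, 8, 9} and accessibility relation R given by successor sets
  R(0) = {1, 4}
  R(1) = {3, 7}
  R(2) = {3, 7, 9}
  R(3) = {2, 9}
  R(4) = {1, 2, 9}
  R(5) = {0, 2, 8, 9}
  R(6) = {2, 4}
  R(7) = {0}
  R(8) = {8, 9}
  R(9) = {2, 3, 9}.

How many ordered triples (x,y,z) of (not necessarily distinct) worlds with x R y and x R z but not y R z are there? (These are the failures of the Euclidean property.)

Enumerating: (0,1,1), (0,1,4), (0,4,4), (1,3,3), (1,3,7), (1,7,3), (1,7,7), (2,3,3), (2,3,7), (2,7,3), (2,7,7), (2,7,9), … and 26 more.
Total: 38.

38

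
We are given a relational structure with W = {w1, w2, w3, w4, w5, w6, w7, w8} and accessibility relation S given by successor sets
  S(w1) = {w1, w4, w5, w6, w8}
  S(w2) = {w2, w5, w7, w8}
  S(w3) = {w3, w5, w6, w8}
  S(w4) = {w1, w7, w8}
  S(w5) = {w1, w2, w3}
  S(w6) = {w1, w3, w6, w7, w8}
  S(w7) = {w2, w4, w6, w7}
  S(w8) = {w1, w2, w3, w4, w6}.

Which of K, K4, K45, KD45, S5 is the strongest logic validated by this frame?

Transitive (axiom 4): no — w1 S w4 and w4 S w7, but not w1 S w7.
Euclidean (axiom 5): no — w1 S w4 and w1 S w5, but not w4 S w5.
Serial (axiom D): yes — every world has a successor (e.g. w1 S w1).
Reflexive (axiom T): no — w4 is not related to itself.
So F validates K; K4 would additionally require S to be transitive. The strongest is K.

K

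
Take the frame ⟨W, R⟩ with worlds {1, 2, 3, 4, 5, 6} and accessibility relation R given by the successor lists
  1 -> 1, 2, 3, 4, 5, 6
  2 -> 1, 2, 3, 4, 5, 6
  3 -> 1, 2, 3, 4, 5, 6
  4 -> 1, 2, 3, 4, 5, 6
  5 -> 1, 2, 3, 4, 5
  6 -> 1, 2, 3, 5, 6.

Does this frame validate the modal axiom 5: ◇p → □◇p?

The schema 5 characterises exactly the Euclidean frames.
Euclidean: no — 1 R 5 and 1 R 6, but not 5 R 6.

No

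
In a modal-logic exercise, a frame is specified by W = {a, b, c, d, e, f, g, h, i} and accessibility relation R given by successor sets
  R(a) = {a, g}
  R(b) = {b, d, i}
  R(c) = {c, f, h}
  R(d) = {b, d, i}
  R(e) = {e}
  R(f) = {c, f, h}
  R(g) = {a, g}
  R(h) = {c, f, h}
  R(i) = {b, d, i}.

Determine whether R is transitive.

Transitive: yes — every two-step R-path is closed by a direct edge.

Yes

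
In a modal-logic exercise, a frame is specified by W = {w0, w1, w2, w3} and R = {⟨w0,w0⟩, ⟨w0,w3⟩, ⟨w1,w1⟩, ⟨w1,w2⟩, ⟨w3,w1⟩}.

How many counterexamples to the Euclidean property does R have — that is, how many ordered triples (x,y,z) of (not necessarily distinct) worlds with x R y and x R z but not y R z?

4

Enumerating: (w0,w3,w0), (w0,w3,w3), (w1,w2,w1), (w1,w2,w2).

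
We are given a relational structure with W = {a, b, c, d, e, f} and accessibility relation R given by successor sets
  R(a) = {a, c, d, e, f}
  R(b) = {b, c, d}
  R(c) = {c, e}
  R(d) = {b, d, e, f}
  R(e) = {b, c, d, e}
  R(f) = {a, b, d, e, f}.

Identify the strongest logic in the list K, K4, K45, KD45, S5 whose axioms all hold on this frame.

Transitive (axiom 4): no — a R d and d R b, but not a R b.
Euclidean (axiom 5): no — a R c and a R d, but not c R d.
Serial (axiom D): yes — every world has a successor (e.g. a R a).
Reflexive (axiom T): yes — every world is R-related to itself.
So F validates K; K4 would additionally require R to be transitive. The strongest is K.

K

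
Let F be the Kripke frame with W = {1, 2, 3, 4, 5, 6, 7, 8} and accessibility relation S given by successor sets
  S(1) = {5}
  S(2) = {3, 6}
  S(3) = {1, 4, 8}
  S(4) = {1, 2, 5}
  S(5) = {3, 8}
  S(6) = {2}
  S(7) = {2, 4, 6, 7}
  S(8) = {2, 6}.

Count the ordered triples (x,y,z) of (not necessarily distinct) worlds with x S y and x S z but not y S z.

36

Enumerating: (1,5,5), (2,3,3), (2,3,6), (2,6,3), (2,6,6), (3,1,1), (3,1,4), (3,1,8), (3,4,4), (3,4,8), (3,8,1), (3,8,4), … and 24 more.
Total: 36.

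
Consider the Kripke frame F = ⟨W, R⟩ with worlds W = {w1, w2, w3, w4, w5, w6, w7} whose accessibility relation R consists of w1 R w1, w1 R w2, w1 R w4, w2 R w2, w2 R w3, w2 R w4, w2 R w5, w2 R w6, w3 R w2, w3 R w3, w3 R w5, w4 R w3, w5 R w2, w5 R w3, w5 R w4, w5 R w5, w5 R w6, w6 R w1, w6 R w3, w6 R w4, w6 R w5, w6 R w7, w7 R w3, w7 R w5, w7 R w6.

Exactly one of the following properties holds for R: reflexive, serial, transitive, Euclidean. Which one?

Reflexive: no — w4 is not related to itself.
Serial: yes — every world has a successor (e.g. w1 R w1).
Transitive: no — w1 R w2 and w2 R w3, but not w1 R w3.
Euclidean: no — w1 R w4 and w1 R w2, but not w4 R w2.
Only serial holds.

serial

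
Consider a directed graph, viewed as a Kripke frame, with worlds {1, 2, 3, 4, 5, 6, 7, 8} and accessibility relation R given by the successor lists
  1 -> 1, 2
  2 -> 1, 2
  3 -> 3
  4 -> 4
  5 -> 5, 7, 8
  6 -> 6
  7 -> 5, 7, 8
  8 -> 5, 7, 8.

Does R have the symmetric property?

Yes

Symmetric: yes — every pair in R has its reverse in R.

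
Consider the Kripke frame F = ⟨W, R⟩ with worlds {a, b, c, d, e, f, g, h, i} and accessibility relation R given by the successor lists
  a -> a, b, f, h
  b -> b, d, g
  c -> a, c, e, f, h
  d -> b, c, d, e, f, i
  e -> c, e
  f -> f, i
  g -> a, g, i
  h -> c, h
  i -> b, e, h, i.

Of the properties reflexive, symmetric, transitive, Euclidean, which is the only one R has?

Reflexive: yes — every world is R-related to itself.
Symmetric: no — a R b but not b R a.
Transitive: no — a R b and b R d, but not a R d.
Euclidean: no — a R b and a R f, but not b R f.
Only reflexive holds.

reflexive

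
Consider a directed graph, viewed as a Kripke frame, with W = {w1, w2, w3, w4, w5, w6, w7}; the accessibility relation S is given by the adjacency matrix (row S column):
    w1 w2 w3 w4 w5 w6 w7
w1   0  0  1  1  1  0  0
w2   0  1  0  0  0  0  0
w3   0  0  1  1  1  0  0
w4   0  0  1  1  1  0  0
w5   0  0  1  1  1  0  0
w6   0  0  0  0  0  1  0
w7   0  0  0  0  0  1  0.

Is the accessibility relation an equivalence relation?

No

Reflexive: no — w1 is not related to itself.
Symmetric: no — w1 S w3 but not w3 S w1.
Transitive: yes — every two-step S-path is closed by a direct edge.
So S is not an equivalence relation.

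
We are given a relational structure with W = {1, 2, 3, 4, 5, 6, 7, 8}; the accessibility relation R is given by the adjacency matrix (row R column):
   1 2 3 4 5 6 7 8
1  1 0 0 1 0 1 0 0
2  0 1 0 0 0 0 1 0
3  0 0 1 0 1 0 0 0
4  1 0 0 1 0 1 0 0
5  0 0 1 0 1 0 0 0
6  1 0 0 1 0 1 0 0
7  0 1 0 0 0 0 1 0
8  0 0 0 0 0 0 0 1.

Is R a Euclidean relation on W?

Yes

Euclidean: yes — any two successors of a common world are R-related.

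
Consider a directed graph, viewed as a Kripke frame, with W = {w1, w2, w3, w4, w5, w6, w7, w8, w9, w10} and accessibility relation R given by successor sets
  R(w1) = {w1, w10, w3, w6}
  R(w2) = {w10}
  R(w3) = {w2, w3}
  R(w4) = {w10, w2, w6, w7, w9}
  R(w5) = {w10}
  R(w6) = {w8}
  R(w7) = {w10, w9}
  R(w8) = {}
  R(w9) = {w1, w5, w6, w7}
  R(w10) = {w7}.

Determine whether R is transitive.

No

Transitive: no — w1 R w10 and w10 R w7, but not w1 R w7.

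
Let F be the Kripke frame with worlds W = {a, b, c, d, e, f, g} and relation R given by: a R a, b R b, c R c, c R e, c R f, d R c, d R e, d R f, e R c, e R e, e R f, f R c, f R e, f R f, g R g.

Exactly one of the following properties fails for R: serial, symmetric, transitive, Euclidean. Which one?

symmetric

Serial: yes — every world has a successor (e.g. a R a).
Symmetric: no — d R c but not c R d.
Transitive: yes — every two-step R-path is closed by a direct edge.
Euclidean: yes — any two successors of a common world are R-related.
Only symmetric fails.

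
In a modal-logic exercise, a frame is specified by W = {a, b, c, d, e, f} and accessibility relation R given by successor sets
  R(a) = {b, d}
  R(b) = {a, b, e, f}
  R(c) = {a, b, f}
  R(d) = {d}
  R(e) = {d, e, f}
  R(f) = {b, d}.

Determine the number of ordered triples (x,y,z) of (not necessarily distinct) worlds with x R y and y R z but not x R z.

Enumerating: (a,b,a), (a,b,e), (a,b,f), (b,a,d), (b,e,d), (b,f,d), (c,a,d), (c,b,e), (c,f,d), (e,f,b), (f,b,a), (f,b,e), (f,b,f).

13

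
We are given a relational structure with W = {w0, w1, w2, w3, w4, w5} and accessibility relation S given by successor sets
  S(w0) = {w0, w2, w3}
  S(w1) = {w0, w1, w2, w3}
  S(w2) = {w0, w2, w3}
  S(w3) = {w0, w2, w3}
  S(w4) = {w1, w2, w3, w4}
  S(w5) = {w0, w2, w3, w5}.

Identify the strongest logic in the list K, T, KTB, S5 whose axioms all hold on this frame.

T

Reflexive (axiom T): yes — every world is S-related to itself.
Symmetric (axiom B): no — w1 S w0 but not w0 S w1.
Euclidean (axiom 5): no — w4 S w2 and w4 S w1, but not w2 S w1.
So F validates K, T; KTB would additionally require S to be symmetric. The strongest is T.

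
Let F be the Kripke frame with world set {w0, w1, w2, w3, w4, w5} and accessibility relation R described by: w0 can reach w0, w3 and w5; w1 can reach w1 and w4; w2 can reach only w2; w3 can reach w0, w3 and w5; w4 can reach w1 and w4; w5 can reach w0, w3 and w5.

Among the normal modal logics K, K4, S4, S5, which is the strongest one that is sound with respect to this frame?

S5

Transitive (axiom 4): yes — every two-step R-path is closed by a direct edge.
Reflexive (axiom T): yes — every world is R-related to itself.
Euclidean (axiom 5): yes — any two successors of a common world are R-related.
So F validates K, K4, S4, S5. The strongest is S5.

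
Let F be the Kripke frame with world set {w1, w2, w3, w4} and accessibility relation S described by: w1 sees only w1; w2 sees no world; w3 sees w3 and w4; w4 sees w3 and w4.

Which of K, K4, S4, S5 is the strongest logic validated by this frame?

Transitive (axiom 4): yes — every two-step S-path is closed by a direct edge.
Reflexive (axiom T): no — w2 is not related to itself.
Euclidean (axiom 5): yes — any two successors of a common world are S-related.
So F validates K, K4; S4 would additionally require S to be reflexive. The strongest is K4.

K4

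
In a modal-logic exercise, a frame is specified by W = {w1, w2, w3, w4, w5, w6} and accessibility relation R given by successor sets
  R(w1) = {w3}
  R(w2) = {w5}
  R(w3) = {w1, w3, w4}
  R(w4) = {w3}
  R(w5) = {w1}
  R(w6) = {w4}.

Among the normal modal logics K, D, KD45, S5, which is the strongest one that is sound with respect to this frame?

D

Serial (axiom D): yes — every world has a successor (e.g. w1 R w3).
Transitive (axiom 4): no — w1 R w3 and w3 R w4, but not w1 R w4.
Euclidean (axiom 5): no — w3 R w1 and w3 R w4, but not w1 R w4.
Reflexive (axiom T): no — w1 is not related to itself.
So F validates K, D; KD45 would additionally require R to be Euclidean and transitive. The strongest is D.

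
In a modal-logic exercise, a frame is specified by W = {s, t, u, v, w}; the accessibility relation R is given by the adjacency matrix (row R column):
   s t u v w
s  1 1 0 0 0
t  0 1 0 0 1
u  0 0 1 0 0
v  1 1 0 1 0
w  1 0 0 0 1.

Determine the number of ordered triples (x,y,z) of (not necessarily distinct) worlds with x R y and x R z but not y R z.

Enumerating: (s,t,s), (t,w,t), (v,s,v), (v,t,s), (v,t,v), (w,s,w).

6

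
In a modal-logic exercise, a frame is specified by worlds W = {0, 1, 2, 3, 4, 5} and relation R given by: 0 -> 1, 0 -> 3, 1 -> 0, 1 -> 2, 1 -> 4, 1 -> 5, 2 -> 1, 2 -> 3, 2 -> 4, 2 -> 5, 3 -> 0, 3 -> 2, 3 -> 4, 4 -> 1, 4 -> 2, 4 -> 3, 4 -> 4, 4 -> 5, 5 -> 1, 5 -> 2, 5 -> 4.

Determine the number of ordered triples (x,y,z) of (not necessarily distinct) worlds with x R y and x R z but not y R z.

36

Enumerating: (0,1,1), (0,1,3), (0,3,1), (0,3,3), (1,0,0), (1,0,2), (1,0,4), (1,0,5), (1,2,0), (1,2,2), (1,4,0), (1,5,0), … and 24 more.
Total: 36.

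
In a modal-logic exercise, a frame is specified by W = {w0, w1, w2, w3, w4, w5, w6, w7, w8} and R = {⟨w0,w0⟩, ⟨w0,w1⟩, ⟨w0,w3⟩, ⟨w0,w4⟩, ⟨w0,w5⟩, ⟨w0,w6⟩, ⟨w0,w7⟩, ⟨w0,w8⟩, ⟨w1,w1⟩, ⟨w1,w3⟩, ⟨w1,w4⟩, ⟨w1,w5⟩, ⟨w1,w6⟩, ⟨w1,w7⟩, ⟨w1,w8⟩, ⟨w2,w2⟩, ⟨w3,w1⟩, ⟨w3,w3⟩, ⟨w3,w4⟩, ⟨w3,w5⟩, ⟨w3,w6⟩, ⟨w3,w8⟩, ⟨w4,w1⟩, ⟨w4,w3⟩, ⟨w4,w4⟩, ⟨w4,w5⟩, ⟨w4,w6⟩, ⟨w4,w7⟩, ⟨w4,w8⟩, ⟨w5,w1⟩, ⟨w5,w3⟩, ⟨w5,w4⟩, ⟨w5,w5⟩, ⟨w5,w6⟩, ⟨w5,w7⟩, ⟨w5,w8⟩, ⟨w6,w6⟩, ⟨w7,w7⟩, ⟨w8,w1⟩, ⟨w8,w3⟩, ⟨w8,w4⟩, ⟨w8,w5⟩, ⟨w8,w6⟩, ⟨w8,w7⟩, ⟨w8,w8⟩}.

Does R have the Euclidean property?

Euclidean: no — w0 R w3 and w0 R w7, but not w3 R w7.

No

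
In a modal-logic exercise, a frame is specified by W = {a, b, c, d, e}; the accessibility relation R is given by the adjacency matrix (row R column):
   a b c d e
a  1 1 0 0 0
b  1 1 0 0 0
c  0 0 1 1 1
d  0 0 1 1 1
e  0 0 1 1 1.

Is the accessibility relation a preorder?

Reflexive: yes — every world is R-related to itself.
Transitive: yes — every two-step R-path is closed by a direct edge.
So R is a preorder.

Yes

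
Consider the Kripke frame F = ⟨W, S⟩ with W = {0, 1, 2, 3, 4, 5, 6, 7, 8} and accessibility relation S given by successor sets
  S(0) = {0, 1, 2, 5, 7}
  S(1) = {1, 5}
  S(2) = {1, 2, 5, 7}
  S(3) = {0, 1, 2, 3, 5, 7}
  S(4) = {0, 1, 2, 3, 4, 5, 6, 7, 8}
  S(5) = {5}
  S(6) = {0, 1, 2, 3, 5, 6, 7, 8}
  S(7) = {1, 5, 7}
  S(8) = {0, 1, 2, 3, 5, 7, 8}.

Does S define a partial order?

Yes

Reflexive: yes — every world is S-related to itself.
Transitive: yes — every two-step S-path is closed by a direct edge.
Antisymmetric: yes — no distinct pair is related both ways.
So S is a partial order.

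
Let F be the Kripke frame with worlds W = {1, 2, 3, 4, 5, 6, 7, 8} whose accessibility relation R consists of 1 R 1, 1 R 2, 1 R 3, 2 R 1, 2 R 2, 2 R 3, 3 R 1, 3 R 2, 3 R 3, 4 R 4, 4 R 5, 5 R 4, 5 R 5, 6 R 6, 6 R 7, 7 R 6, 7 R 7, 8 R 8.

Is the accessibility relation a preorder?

Yes

Reflexive: yes — every world is R-related to itself.
Transitive: yes — every two-step R-path is closed by a direct edge.
So R is a preorder.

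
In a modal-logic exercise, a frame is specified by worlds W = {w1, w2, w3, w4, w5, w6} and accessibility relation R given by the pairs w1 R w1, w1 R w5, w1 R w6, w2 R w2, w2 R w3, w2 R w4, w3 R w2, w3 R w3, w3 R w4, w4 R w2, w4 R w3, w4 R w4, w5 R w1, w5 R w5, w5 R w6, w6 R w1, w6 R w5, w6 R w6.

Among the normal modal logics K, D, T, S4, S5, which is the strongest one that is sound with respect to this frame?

S5

Serial (axiom D): yes — every world has a successor (e.g. w1 R w1).
Reflexive (axiom T): yes — every world is R-related to itself.
Transitive (axiom 4): yes — every two-step R-path is closed by a direct edge.
Euclidean (axiom 5): yes — any two successors of a common world are R-related.
So F validates K, D, T, S4, S5. The strongest is S5.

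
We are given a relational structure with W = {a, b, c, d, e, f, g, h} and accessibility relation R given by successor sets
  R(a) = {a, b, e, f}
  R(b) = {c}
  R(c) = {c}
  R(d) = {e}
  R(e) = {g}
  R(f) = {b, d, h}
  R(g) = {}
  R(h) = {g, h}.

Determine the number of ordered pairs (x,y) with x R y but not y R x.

Enumerating: (a,b), (a,e), (a,f), (b,c), (d,e), (e,g), (f,b), (f,d), (f,h), (h,g).

10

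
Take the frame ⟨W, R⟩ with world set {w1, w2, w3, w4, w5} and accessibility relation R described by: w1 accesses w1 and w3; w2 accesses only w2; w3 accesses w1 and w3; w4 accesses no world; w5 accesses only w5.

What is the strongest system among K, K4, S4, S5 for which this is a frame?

Transitive (axiom 4): yes — every two-step R-path is closed by a direct edge.
Reflexive (axiom T): no — w4 is not related to itself.
Euclidean (axiom 5): yes — any two successors of a common world are R-related.
So F validates K, K4; S4 would additionally require R to be reflexive. The strongest is K4.

K4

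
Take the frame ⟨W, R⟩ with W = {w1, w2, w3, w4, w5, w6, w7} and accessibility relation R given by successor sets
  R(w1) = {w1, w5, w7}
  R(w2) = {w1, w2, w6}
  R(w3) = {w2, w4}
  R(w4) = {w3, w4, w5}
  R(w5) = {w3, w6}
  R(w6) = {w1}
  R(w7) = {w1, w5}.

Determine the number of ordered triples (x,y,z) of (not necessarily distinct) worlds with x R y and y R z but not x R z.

Enumerating: (w1,w5,w3), (w1,w5,w6), (w2,w1,w5), (w2,w1,w7), (w3,w2,w1), (w3,w2,w6), (w3,w4,w3), (w3,w4,w5), (w4,w3,w2), (w4,w5,w6), (w5,w3,w2), (w5,w3,w4), (w5,w6,w1), (w6,w1,w5), (w6,w1,w7), (w7,w1,w7), (w7,w5,w3), (w7,w5,w6).

18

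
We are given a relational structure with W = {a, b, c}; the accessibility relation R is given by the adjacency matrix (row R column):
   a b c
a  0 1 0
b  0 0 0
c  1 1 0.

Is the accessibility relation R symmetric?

No

Symmetric: no — a R b but not b R a.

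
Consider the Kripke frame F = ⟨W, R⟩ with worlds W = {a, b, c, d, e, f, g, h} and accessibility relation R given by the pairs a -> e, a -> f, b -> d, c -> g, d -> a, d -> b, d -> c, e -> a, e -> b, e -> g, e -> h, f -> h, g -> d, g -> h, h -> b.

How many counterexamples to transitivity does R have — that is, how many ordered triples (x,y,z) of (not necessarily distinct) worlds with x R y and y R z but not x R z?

Enumerating: (a,e,a), (a,e,b), (a,e,g), (a,e,h), (a,f,h), (b,d,a), (b,d,b), (b,d,c), (c,g,d), (c,g,h), (d,a,e), (d,a,f), … and 12 more.
Total: 24.

24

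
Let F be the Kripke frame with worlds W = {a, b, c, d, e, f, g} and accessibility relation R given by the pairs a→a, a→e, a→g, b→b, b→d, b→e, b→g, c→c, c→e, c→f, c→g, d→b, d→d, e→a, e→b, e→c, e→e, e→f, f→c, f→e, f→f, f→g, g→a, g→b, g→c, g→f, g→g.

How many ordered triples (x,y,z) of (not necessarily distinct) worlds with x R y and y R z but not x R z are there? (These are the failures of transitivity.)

Enumerating: (a,e,b), (a,e,c), (a,e,f), (a,g,b), (a,g,c), (a,g,f), (b,e,a), (b,e,c), (b,e,f), (b,g,a), (b,g,c), (b,g,f), … and 20 more.
Total: 32.

32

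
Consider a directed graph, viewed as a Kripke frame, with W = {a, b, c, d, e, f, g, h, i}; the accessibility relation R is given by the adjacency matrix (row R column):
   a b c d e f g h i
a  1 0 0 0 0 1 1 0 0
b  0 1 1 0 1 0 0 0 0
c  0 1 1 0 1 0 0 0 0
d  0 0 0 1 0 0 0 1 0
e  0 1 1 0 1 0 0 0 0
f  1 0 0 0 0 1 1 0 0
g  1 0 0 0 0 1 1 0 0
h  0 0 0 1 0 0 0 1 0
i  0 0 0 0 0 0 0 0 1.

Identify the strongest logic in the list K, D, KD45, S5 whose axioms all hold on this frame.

Serial (axiom D): yes — every world has a successor (e.g. a R a).
Transitive (axiom 4): yes — every two-step R-path is closed by a direct edge.
Euclidean (axiom 5): yes — any two successors of a common world are R-related.
Reflexive (axiom T): yes — every world is R-related to itself.
So F validates K, D, KD45, S5. The strongest is S5.

S5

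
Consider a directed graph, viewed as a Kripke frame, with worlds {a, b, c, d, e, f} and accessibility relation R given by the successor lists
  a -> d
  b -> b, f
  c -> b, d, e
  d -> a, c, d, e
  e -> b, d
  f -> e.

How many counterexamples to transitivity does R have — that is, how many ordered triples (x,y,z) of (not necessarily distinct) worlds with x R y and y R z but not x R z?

Enumerating: (a,d,a), (a,d,c), (a,d,e), (b,f,e), (c,b,f), (c,d,a), (c,d,c), (d,c,b), (d,e,b), (e,b,f), (e,d,a), (e,d,c), (e,d,e), (f,e,b), (f,e,d).

15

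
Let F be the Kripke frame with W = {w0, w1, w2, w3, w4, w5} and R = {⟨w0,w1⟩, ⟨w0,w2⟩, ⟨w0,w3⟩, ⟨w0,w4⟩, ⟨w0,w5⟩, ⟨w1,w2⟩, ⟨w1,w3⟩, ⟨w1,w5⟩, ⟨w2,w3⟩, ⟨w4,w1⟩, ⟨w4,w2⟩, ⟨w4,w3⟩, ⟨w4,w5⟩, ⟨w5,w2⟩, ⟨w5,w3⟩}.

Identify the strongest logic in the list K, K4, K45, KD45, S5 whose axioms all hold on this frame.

Transitive (axiom 4): yes — every two-step R-path is closed by a direct edge.
Euclidean (axiom 5): no — w0 R w1 and w0 R w4, but not w1 R w4.
Serial (axiom D): no — w3 has no R-successor.
Reflexive (axiom T): no — w0 is not related to itself.
So F validates K, K4; K45 would additionally require R to be Euclidean. The strongest is K4.

K4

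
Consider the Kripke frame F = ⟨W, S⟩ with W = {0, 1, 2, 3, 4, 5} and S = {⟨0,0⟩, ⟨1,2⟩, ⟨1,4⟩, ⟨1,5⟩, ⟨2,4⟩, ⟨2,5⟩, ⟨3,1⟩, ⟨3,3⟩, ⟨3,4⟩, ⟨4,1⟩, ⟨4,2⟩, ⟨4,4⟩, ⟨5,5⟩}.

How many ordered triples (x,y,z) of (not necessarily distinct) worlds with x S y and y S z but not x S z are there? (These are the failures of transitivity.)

8

Enumerating: (1,4,1), (2,4,1), (2,4,2), (3,1,2), (3,1,5), (3,4,2), (4,1,5), (4,2,5).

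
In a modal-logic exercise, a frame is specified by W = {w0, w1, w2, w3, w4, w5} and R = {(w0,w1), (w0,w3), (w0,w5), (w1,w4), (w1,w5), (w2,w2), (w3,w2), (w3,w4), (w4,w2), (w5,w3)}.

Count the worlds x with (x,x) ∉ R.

Enumerating: w0, w1, w3, w4, w5.

5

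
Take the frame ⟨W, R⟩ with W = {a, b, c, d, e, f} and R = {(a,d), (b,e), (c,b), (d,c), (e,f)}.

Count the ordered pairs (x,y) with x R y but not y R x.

Enumerating: (a,d), (b,e), (c,b), (d,c), (e,f).

5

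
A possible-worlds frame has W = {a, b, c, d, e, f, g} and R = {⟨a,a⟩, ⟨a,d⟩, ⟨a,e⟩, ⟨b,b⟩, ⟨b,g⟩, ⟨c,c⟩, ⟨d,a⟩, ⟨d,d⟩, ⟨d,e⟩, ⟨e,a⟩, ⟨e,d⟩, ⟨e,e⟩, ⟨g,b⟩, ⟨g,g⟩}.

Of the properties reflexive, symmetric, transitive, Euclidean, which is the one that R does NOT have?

Reflexive: no — f is not related to itself.
Symmetric: yes — every pair in R has its reverse in R.
Transitive: yes — every two-step R-path is closed by a direct edge.
Euclidean: yes — any two successors of a common world are R-related.
Only reflexive fails.

reflexive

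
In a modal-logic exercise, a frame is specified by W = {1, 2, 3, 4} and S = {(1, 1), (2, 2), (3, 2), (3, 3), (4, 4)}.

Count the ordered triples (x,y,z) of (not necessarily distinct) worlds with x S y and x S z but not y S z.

Enumerating: (3,2,3).

1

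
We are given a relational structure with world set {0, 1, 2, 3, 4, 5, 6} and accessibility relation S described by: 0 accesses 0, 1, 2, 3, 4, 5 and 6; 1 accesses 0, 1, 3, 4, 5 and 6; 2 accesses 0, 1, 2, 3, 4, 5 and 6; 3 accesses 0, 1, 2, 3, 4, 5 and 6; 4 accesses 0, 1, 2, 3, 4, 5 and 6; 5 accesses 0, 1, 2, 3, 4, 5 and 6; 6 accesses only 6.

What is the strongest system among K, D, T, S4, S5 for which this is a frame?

Serial (axiom D): yes — every world has a successor (e.g. 0 S 0).
Reflexive (axiom T): yes — every world is S-related to itself.
Transitive (axiom 4): no — 1 S 0 and 0 S 2, but not 1 S 2.
Euclidean (axiom 5): no — 0 S 1 and 0 S 2, but not 1 S 2.
So F validates K, D, T; S4 would additionally require S to be transitive. The strongest is T.

T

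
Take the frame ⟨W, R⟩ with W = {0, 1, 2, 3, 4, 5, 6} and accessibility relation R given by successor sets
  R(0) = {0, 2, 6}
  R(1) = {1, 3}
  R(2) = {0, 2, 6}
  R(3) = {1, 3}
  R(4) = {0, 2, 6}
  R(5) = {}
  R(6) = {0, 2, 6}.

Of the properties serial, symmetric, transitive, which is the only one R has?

transitive

Serial: no — 5 has no R-successor.
Symmetric: no — 4 R 0 but not 0 R 4.
Transitive: yes — every two-step R-path is closed by a direct edge.
Only transitive holds.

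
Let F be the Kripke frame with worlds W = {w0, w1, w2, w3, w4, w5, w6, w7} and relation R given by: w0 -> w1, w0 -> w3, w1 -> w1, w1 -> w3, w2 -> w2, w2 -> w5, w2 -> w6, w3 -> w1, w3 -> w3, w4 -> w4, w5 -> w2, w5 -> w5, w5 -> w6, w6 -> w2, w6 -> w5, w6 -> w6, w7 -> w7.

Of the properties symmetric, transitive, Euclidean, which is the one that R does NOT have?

symmetric

Symmetric: no — w0 R w1 but not w1 R w0.
Transitive: yes — every two-step R-path is closed by a direct edge.
Euclidean: yes — any two successors of a common world are R-related.
Only symmetric fails.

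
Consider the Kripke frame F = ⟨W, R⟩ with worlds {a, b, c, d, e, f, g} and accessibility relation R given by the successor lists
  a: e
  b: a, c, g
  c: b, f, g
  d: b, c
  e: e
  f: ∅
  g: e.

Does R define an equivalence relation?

Reflexive: no — a is not related to itself.
Symmetric: no — a R e but not e R a.
Transitive: no — b R a and a R e, but not b R e.
So R is not an equivalence relation.

No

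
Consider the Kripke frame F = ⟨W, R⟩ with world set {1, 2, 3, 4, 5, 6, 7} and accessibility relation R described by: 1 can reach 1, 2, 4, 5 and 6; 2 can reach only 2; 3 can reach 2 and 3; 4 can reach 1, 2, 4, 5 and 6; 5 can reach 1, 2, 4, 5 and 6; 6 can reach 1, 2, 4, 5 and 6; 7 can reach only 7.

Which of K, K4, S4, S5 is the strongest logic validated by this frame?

Transitive (axiom 4): yes — every two-step R-path is closed by a direct edge.
Reflexive (axiom T): yes — every world is R-related to itself.
Euclidean (axiom 5): no — 1 R 2 and 1 R 4, but not 2 R 4.
So F validates K, K4, S4; S5 would additionally require R to be Euclidean. The strongest is S4.

S4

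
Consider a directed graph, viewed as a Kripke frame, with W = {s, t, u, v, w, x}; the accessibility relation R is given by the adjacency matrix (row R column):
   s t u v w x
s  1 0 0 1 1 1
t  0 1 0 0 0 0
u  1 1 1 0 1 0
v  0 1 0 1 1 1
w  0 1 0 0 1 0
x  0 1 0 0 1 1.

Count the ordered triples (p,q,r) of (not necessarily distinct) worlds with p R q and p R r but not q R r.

23

Enumerating: (s,v,s), (s,w,s), (s,w,v), (s,w,x), (s,x,s), (s,x,v), (u,s,t), (u,s,u), (u,t,s), (u,t,u), (u,t,w), (u,w,s), … and 11 more.
Total: 23.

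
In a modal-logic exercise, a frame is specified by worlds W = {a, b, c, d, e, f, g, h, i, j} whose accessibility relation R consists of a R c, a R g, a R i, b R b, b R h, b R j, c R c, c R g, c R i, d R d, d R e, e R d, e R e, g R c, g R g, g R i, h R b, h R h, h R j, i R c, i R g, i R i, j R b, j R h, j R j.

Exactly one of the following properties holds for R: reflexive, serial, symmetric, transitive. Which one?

transitive

Reflexive: no — a is not related to itself.
Serial: no — f has no R-successor.
Symmetric: no — a R c but not c R a.
Transitive: yes — every two-step R-path is closed by a direct edge.
Only transitive holds.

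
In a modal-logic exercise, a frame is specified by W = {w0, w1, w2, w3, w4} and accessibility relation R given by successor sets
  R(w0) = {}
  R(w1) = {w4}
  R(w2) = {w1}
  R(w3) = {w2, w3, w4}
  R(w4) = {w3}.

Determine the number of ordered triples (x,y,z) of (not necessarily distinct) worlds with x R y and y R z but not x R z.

5

Enumerating: (w1,w4,w3), (w2,w1,w4), (w3,w2,w1), (w4,w3,w2), (w4,w3,w4).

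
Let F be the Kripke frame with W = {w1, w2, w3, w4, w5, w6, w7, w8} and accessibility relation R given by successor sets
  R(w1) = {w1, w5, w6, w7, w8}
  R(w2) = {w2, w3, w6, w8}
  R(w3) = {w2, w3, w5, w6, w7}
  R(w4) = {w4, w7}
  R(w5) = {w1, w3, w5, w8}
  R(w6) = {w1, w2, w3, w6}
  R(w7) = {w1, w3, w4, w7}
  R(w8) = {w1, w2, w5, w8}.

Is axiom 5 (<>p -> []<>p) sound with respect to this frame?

No

By correspondence theory, 5 is valid on a frame iff R is Euclidean.
Euclidean: no — w1 R w5 and w1 R w6, but not w5 R w6.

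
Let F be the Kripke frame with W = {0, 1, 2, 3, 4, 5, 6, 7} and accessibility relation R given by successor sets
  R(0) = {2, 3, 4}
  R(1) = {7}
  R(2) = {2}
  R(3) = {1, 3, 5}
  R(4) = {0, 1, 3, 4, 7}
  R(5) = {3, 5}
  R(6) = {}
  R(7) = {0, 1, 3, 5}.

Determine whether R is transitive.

Transitive: no — 0 R 3 and 3 R 1, but not 0 R 1.

No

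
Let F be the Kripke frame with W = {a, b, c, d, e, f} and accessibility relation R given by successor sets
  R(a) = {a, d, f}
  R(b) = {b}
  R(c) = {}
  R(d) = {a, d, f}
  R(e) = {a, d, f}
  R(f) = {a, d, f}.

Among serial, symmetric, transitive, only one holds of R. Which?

transitive

Serial: no — c has no R-successor.
Symmetric: no — e R a but not a R e.
Transitive: yes — every two-step R-path is closed by a direct edge.
Only transitive holds.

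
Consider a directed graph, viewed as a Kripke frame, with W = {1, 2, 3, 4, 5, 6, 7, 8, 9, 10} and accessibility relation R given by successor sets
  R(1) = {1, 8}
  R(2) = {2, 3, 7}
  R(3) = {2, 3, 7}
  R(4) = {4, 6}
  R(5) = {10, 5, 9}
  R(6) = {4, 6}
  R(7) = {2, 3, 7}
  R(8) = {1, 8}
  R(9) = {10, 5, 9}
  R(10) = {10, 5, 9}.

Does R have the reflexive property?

Yes

Reflexive: yes — every world is R-related to itself.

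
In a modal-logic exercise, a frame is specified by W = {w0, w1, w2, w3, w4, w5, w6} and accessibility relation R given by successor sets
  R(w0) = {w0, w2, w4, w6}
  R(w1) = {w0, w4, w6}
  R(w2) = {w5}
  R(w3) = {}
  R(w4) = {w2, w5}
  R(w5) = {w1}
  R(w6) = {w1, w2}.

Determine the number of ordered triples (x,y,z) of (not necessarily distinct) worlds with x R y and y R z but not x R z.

17

Enumerating: (w0,w2,w5), (w0,w4,w5), (w0,w6,w1), (w1,w0,w2), (w1,w4,w2), (w1,w4,w5), (w1,w6,w1), (w1,w6,w2), (w2,w5,w1), (w4,w5,w1), (w5,w1,w0), (w5,w1,w4), (w5,w1,w6), (w6,w1,w0), (w6,w1,w4), (w6,w1,w6), (w6,w2,w5).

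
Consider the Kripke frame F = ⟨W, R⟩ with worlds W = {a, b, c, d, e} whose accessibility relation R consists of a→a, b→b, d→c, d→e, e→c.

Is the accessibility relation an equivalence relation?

Reflexive: no — c is not related to itself.
Symmetric: no — d R c but not c R d.
Transitive: yes — every two-step R-path is closed by a direct edge.
So R is not an equivalence relation.

No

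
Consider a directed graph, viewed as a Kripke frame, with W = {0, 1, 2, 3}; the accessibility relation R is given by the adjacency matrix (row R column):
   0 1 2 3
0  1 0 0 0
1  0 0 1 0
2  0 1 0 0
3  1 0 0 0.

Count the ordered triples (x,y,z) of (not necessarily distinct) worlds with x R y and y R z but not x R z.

Enumerating: (1,2,1), (2,1,2).

2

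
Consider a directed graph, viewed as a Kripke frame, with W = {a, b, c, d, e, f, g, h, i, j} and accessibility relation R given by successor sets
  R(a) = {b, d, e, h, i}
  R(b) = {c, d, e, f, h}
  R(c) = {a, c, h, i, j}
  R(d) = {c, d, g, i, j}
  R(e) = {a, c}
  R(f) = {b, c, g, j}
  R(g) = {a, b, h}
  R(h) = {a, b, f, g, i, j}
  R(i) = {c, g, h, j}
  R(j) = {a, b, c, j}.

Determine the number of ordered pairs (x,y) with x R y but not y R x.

Enumerating: (a,b), (a,d), (a,i), (b,c), (b,d), (b,e), (c,a), (c,h), (d,c), (d,g), (d,i), (d,j), … and 12 more.
Total: 24.

24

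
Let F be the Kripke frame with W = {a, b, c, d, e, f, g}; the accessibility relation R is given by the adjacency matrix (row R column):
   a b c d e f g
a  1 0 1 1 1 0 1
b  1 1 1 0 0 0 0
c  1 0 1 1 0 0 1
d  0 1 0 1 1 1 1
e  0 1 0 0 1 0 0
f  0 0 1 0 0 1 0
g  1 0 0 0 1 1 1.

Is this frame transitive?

Transitive: no — a R d and d R b, but not a R b.

No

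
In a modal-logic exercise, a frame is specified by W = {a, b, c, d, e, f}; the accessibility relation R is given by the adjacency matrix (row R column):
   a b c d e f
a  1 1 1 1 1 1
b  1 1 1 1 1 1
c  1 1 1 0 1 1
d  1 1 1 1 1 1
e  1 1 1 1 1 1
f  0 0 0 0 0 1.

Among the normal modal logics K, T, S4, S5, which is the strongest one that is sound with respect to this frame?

T

Reflexive (axiom T): yes — every world is R-related to itself.
Transitive (axiom 4): no — c R a and a R d, but not c R d.
Euclidean (axiom 5): no — a R c and a R d, but not c R d.
So F validates K, T; S4 would additionally require R to be transitive. The strongest is T.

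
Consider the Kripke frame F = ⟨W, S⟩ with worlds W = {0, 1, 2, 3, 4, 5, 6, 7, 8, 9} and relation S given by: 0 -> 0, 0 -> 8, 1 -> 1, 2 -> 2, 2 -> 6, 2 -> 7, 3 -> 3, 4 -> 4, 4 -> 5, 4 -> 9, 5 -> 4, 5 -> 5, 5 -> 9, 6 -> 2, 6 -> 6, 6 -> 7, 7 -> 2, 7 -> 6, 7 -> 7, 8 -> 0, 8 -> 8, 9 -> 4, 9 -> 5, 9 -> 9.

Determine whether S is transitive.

Transitive: yes — every two-step S-path is closed by a direct edge.

Yes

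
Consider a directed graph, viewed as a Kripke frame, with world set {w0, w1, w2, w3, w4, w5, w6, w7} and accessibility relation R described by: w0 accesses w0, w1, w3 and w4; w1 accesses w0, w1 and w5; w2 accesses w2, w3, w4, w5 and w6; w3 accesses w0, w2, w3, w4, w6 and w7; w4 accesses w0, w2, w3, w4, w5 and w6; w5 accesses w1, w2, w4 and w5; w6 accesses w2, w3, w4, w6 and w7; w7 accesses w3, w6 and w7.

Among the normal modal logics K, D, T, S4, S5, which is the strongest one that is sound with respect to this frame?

Serial (axiom D): yes — every world has a successor (e.g. w0 R w0).
Reflexive (axiom T): yes — every world is R-related to itself.
Transitive (axiom 4): no — w0 R w1 and w1 R w5, but not w0 R w5.
Euclidean (axiom 5): no — w0 R w1 and w0 R w3, but not w1 R w3.
So F validates K, D, T; S4 would additionally require R to be transitive. The strongest is T.

T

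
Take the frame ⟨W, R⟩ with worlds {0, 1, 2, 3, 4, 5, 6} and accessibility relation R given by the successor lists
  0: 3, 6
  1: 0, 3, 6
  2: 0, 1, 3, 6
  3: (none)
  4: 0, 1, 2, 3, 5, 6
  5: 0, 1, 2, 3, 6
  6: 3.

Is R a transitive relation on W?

Yes

Transitive: yes — every two-step R-path is closed by a direct edge.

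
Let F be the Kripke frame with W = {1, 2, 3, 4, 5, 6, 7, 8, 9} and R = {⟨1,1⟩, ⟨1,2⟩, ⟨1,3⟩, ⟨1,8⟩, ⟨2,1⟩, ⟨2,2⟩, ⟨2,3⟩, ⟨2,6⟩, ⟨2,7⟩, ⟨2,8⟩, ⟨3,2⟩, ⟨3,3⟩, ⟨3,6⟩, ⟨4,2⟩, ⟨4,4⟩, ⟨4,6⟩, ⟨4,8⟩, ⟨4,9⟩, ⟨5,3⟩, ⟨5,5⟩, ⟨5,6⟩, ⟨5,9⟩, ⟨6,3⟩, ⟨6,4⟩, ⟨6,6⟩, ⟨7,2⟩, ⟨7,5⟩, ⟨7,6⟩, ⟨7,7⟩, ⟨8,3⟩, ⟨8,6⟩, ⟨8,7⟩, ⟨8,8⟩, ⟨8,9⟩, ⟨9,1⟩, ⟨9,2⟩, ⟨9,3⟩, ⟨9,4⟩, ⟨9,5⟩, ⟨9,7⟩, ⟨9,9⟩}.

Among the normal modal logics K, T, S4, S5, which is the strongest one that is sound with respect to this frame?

Reflexive (axiom T): yes — every world is R-related to itself.
Transitive (axiom 4): no — 1 R 2 and 2 R 6, but not 1 R 6.
Euclidean (axiom 5): no — 1 R 3 and 1 R 8, but not 3 R 8.
So F validates K, T; S4 would additionally require R to be transitive. The strongest is T.

T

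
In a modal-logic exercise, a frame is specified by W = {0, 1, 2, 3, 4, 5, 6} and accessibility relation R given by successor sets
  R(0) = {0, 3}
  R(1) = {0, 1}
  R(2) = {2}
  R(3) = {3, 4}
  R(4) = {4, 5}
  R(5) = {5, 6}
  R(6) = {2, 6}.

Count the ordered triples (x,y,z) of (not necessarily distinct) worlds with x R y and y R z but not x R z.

Enumerating: (0,3,4), (1,0,3), (3,4,5), (4,5,6), (5,6,2).

5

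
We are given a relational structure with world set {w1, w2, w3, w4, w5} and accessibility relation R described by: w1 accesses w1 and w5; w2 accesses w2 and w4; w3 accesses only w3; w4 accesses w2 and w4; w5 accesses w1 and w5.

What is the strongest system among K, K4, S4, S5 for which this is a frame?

Transitive (axiom 4): yes — every two-step R-path is closed by a direct edge.
Reflexive (axiom T): yes — every world is R-related to itself.
Euclidean (axiom 5): yes — any two successors of a common world are R-related.
So F validates K, K4, S4, S5. The strongest is S5.

S5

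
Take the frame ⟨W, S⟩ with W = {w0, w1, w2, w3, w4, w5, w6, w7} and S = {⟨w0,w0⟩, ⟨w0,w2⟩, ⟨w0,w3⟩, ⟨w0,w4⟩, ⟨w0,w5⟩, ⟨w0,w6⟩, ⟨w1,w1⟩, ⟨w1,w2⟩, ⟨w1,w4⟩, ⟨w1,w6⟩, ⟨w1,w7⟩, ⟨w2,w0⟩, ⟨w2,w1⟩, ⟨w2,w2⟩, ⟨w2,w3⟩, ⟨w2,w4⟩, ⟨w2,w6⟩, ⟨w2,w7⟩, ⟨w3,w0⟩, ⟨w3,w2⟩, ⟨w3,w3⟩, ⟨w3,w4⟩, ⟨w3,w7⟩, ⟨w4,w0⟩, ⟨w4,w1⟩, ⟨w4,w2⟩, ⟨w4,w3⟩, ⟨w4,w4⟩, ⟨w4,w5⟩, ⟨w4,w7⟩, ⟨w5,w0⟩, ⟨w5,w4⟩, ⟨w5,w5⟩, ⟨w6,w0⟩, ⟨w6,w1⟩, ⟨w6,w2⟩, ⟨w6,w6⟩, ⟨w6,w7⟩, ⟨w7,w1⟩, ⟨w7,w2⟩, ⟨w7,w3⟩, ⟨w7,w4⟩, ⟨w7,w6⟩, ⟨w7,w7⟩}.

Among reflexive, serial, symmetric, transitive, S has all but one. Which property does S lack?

transitive

Reflexive: yes — every world is S-related to itself.
Serial: yes — every world has a successor (e.g. w0 S w0).
Symmetric: yes — every pair in S has its reverse in S.
Transitive: no — w0 S w2 and w2 S w1, but not w0 S w1.
Only transitive fails.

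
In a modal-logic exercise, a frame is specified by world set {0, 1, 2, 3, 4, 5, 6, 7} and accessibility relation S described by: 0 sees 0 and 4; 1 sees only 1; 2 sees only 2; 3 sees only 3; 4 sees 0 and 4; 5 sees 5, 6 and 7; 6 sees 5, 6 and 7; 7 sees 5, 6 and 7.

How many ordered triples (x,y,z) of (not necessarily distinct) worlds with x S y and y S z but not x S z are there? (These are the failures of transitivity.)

0

S is transitive; there are no such tuples.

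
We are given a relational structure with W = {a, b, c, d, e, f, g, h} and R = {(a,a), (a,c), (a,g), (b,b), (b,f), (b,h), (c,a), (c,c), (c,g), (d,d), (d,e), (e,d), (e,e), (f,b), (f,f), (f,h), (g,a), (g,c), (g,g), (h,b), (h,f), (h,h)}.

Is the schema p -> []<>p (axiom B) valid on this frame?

Axiom B corresponds to the accessibility relation being symmetric.
Symmetric: yes — every pair in R has its reverse in R.

Yes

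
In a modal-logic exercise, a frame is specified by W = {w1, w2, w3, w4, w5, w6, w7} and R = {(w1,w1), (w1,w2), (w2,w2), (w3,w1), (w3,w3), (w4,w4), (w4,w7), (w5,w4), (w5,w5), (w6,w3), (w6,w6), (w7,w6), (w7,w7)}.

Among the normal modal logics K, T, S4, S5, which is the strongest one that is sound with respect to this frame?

Reflexive (axiom T): yes — every world is R-related to itself.
Transitive (axiom 4): no — w3 R w1 and w1 R w2, but not w3 R w2.
Euclidean (axiom 5): no — w1 R w2 and w1 R w1, but not w2 R w1.
So F validates K, T; S4 would additionally require R to be transitive. The strongest is T.

T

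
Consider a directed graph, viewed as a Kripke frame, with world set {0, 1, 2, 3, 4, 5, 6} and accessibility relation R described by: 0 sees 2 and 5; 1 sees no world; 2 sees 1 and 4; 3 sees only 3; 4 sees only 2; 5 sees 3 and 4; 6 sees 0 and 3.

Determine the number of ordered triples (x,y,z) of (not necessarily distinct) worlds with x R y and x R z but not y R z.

Enumerating: (0,2,2), (0,2,5), (0,5,2), (0,5,5), (2,1,1), (2,1,4), (2,4,1), (2,4,4), (4,2,2), (5,3,4), (5,4,3), (5,4,4), (6,0,0), (6,0,3), (6,3,0).

15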